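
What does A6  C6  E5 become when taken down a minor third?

F#6 A5 C#5

A6: a third down reaches F, and 3 semitones makes it F#6.
A minor third down from C6 gives A5.
E5: a third down reaches C, and 3 semitones makes it C#5.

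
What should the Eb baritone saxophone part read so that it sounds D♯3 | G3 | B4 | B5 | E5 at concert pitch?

B#4 E5 G#6 G#7 C#7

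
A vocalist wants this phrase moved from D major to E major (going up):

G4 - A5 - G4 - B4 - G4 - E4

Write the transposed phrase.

D major to E major up is a major second, so every note moves up by that interval.
G4 to A4
A5 to B5
G4 to A4
B4 to C#5
G4 to A4
E4 to F#4

A4 B5 A4 C#5 A4 F#4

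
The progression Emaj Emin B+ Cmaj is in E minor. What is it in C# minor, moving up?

E minor up to C# minor is a major sixth; each chord root moves by that interval while the quality stays the same.
Emaj: root E up a major sixth → C#, giving C#maj.
Emin: root E up a major sixth → C#, giving C#min.
B+: root B up a major sixth → G#, giving G#+.
Cmaj: root C up a major sixth → A, giving Amaj.

C#maj C#min G#+ Amaj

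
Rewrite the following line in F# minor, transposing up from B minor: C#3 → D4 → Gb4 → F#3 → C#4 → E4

G#3 A4 Db5 C#4 G#4 B4

B minor to F# minor up is a perfect fifth, so every note moves up by that interval.
C#3 gives G#3
D4 gives A4
Gb4 gives Db5
F#3 gives C#4
C#4 gives G#4
E4 gives B4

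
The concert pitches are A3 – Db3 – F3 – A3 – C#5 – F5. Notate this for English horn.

E4 Ab3 C4 E4 G#5 C6

Written C4 sounds as F3 on the English horn, so concert pitches are written a perfect fifth up.
A3 to E4
Db3 to Ab3
F3 to C4
A3 to E4
C#5 to G#5
F5 to C6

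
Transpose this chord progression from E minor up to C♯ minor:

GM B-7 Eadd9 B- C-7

EM G#-7 C#add9 G#- A-7

E minor up to C♯ minor is a major sixth; each chord root moves by that interval while the quality stays the same.
GM: root G up a major sixth → E, giving EM.
B-7: root B up a major sixth → G#, giving G#-7.
Eadd9: root E up a major sixth → C#, giving C#add9.
B-: root B up a major sixth → G#, giving G#-.
C-7: root C up a major sixth → A, giving A-7.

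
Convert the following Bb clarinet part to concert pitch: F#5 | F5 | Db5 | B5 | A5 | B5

E5 Eb5 Cb5 A5 G5 A5

Written C4 on the Bb clarinet sounds as Bb3, a major second lower; apply that shift to every note.
F#5 → E5
F5 → Eb5
Db5 → Cb5
B5 → A5
A5 → G5
B5 → A5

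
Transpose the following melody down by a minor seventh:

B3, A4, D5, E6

B3 down a minor seventh is C#3.
A minor seventh down from A4 gives B3.
D5: a seventh down reaches E, and 10 semitones makes it E4.
E6 down a minor seventh is F#5.

C#3 B3 E4 F#5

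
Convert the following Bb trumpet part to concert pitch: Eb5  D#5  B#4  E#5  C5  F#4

Db5 C#5 A#4 D#5 Bb4 E4

Written C4 on the Bb trumpet sounds as Bb3, a major second lower; apply that shift to every note.
Eb5 becomes Db5
D#5 becomes C#5
B#4 becomes A#4
E#5 becomes D#5
C5 becomes Bb4
F#4 becomes E4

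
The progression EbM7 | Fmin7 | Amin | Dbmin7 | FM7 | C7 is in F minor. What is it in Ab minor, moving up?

F minor up to Ab minor is a minor third; each chord root moves by that interval while the quality stays the same.
EbM7: root Eb up a minor third → Gb, giving GbM7.
Fmin7: root F up a minor third → Ab, giving Abmin7.
Amin: root A up a minor third → C, giving Cmin.
Dbmin7: root Db up a minor third → Fb, giving Fbmin7.
FM7: root F up a minor third → Ab, giving AbM7.
C7: root C up a minor third → Eb, giving Eb7.

GbM7 Abmin7 Cmin Fbmin7 AbM7 Eb7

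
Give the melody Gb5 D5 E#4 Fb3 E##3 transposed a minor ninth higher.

Abb6 Eb6 F#5 Gbb4 F##4

A minor ninth up from Gb5 gives Abb6.
D5 up a minor ninth is Eb6.
E#4 up a minor ninth is F#5.
Fb3: a ninth up reaches G, and 13 semitones makes it Gbb4.
E##3: a ninth up reaches F, and 13 semitones makes it F##4.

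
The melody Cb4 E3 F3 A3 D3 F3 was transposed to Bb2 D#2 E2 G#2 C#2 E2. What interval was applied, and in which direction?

Take the first pair: Cb4 → Bb2. C to B spans 9 letter names, so the interval is some kind of ninth.
Bb2 to Cb4 is 13 semitones, which makes it a minor ninth; the second version is lower, so the direction is down.
Checking another pair — F3 → E2 — gives the same interval.

down a minor ninth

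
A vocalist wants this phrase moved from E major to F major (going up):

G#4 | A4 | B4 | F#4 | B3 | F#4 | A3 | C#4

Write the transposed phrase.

A4 Bb4 C5 G4 C4 G4 Bb3 D4

E major to F major up is a minor second, so every note moves up by that interval.
G#4 gives A4
A4 gives Bb4
B4 gives C5
F#4 gives G4
B3 gives C4
F#4 gives G4
A3 gives Bb3
C#4 gives D4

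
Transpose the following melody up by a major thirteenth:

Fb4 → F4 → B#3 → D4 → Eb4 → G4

Fb4 becomes Db6
F4 becomes D6
B#3 becomes G##5
D4 becomes B5
Eb4 becomes C6
G4 becomes E6

Db6 D6 G##5 B5 C6 E6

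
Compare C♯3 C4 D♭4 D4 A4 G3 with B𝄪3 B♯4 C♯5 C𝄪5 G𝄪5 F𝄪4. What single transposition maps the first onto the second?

up an augmented seventh

Take the first pair: C#3 → B##3. C to B spans 7 letter names, so the interval is some kind of seventh.
C#3 to B##3 is 12 semitones, which makes it an augmented seventh; the second version is higher, so the direction is up.
Checking another pair — G3 → F##4 — gives the same interval.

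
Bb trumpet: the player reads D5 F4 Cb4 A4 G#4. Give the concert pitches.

C5 Eb4 Bbb3 G4 F#4

Written C4 on the Bb trumpet sounds as Bb3, a major second lower; apply that shift to every note.
D5 → C5
F4 → Eb4
Cb4 → Bbb3
A4 → G4
G#4 → F#4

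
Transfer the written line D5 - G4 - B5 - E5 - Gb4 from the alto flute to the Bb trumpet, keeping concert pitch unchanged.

First find concert pitch: the alto flute sounds a perfect fourth below written, so D5 G4 B5 E5 Gb4 sounds A4 D4 F#5 B4 Db4.
Then write for Bb trumpet: it sounds a major second below written, so the part must be a major second above concert.
A4 → B4
D4 → E4
F#5 → G#5
B4 → C#5
Db4 → Eb4

B4 E4 G#5 C#5 Eb4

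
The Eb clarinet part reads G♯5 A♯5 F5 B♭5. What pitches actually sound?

Written C4 on the Eb clarinet sounds as Eb4, a minor third higher; apply that shift to every note.
G#5 -> B5
A#5 -> C#6
F5 -> Ab5
Bb5 -> Db6

B5 C#6 Ab5 Db6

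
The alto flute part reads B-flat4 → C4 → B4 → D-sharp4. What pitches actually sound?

Written C4 on the alto flute sounds as G3, a perfect fourth lower; apply that shift to every note.
Bb4 becomes F4
C4 becomes G3
B4 becomes F#4
D#4 becomes A#3

F4 G3 F#4 A#3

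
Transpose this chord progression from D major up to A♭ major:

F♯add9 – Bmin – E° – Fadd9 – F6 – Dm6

Cadd9 Fmin Bb° Cbadd9 Cb6 Abm6

D major up to A♭ major is a diminished fifth; each chord root moves by that interval while the quality stays the same.
F♯add9: root F♯ up a diminished fifth → C, giving Cadd9.
Bmin: root B up a diminished fifth → F, giving Fmin.
E°: root E up a diminished fifth → Bb, giving Bb°.
Fadd9: root F up a diminished fifth → Cb, giving Cbadd9.
F6: root F up a diminished fifth → Cb, giving Cb6.
Dm6: root D up a diminished fifth → Ab, giving Abm6.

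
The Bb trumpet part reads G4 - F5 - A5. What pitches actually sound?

The Bb trumpet sounds a major second below written, so transpose each written note down a major second.
G4 to F4
F5 to Eb5
A5 to G5

F4 Eb5 G5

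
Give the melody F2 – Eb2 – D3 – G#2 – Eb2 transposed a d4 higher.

A diminished fourth up from F2 gives Bbb2.
Eb2 up a diminished fourth is Abb2.
A diminished fourth up from D3 gives Gb3.
A diminished fourth up from G#2 gives C3.
Eb2: a fourth up reaches A, and 4 semitones makes it Abb2.

Bbb2 Abb2 Gb3 C3 Abb2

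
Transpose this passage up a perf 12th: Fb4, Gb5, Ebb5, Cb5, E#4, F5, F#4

Fb4 -> Cb6
Gb5 -> Db7
Ebb5 -> Bbb6
Cb5 -> Gb6
E#4 -> B#5
F5 -> C7
F#4 -> C#6

Cb6 Db7 Bbb6 Gb6 B#5 C7 C#6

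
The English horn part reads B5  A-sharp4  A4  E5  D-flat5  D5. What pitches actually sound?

Written C4 on the English horn sounds as F3, a perfect fifth lower; apply that shift to every note.
B5 gives E5
A#4 gives D#4
A4 gives D4
E5 gives A4
Db5 gives Gb4
D5 gives G4

E5 D#4 D4 A4 Gb4 G4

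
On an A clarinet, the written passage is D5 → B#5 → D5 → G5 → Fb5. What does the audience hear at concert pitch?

B4 G##5 B4 E5 Db5

The A clarinet sounds a minor third below written, so transpose each written note down a minor third.
D5 -> B4
B#5 -> G##5
D5 -> B4
G5 -> E5
Fb5 -> Db5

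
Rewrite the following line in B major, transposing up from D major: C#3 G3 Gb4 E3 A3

A#3 E4 Eb5 C#4 F#4

From D up to B is a major sixth; apply that to each pitch.
C#3 to A#3
G3 to E4
Gb4 to Eb5
E3 to C#4
A3 to F#4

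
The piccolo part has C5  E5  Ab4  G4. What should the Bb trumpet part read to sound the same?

First find concert pitch: the piccolo sounds a perfect octave above written, so C5 E5 Ab4 G4 sounds C6 E6 Ab5 G5.
Then write for Bb trumpet: it sounds a major second below written, so the part must be a major second above concert.
C6 → D6
E6 → F#6
Ab5 → Bb5
G5 → A5

D6 F#6 Bb5 A5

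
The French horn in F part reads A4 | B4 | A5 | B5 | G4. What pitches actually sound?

The French horn in F sounds a perfect fifth below written, so transpose each written note down a perfect fifth.
A4 → D4
B4 → E4
A5 → D5
B5 → E5
G4 → C4

D4 E4 D5 E5 C4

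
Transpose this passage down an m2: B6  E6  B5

A#6 D#6 A#5

B6 to A#6
E6 to D#6
B5 to A#5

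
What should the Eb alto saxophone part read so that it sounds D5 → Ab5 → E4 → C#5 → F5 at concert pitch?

B5 F6 C#5 A#5 D6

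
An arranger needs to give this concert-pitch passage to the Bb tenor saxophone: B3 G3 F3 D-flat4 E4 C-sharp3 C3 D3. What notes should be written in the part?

Written C4 sounds as Bb2 on the Bb tenor saxophone, so concert pitches are written a major ninth up.
B3 → C#5
G3 → A4
F3 → G4
Db4 → Eb5
E4 → F#5
C#3 → D#4
C3 → D4
D3 → E4

C#5 A4 G4 Eb5 F#5 D#4 D4 E4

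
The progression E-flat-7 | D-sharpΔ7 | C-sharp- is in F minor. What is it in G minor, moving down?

F-7 E#Δ7 D#-

F minor down to G minor is a minor seventh; each chord root moves by that interval while the quality stays the same.
E-flat-7: root E-flat down a minor seventh → F, giving F-7.
D-sharpΔ7: root D-sharp down a minor seventh → E#, giving E#Δ7.
C-sharp-: root C-sharp down a minor seventh → D#, giving D#-.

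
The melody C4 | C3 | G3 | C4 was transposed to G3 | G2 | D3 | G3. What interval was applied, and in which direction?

down a perfect fourth

Take the first pair: C4 → G3. C to G spans 4 letter names, so the interval is some kind of fourth.
G3 to C4 is 5 semitones, which makes it a perfect fourth; the second version is lower, so the direction is down.
Checking another pair — C4 → G3 — gives the same interval.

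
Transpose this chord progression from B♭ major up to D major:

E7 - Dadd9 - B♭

G#7 F#add9 D

B♭ major up to D major is a major third; each chord root moves by that interval while the quality stays the same.
E7: root E up a major third → G#, giving G#7.
Dadd9: root D up a major third → F#, giving F#add9.
B♭: root B♭ up a major third → D, giving D.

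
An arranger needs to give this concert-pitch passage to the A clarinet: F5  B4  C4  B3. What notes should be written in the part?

Ab5 D5 Eb4 D4

Written C4 sounds as A3 on the A clarinet, so concert pitches are written a minor third up.
F5 -> Ab5
B4 -> D5
C4 -> Eb4
B3 -> D4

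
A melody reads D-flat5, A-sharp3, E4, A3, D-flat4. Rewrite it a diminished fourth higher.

Gbb5 D4 Ab4 Db4 Gbb4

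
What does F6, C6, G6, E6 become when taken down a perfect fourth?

F6 → C6
C6 → G5
G6 → D6
E6 → B5

C6 G5 D6 B5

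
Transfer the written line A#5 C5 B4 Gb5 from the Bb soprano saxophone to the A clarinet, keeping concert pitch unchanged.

First find concert pitch: the Bb soprano saxophone sounds a major second below written, so A#5 C5 B4 Gb5 sounds G#5 Bb4 A4 Fb5.
Then write for A clarinet: it sounds a minor third below written, so the part must be a minor third above concert.
G#5 → B5
Bb4 → Db5
A4 → C5
Fb5 → Abb5

B5 Db5 C5 Abb5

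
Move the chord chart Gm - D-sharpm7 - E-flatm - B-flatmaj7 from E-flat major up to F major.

E-flat major up to F major is a major second; each chord root moves by that interval while the quality stays the same.
Gm: root G up a major second → A, giving Am.
D-sharpm7: root D-sharp up a major second → E#, giving E#m7.
E-flatm: root E-flat up a major second → F, giving Fm.
B-flatmaj7: root B-flat up a major second → C, giving Cmaj7.

Am E#m7 Fm Cmaj7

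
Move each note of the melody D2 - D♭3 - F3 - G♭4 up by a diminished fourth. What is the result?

A diminished fourth up from D2 gives Gb2.
Db3: a fourth up reaches G, and 4 semitones makes it Gbb3.
A diminished fourth up from F3 gives Bbb3.
Gb4 up a diminished fourth is Cbb5.

Gb2 Gbb3 Bbb3 Cbb5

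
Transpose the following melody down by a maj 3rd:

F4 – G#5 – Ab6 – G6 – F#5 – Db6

F4 → Db4
G#5 → E5
Ab6 → Fb6
G6 → Eb6
F#5 → D5
Db6 → Bbb5

Db4 E5 Fb6 Eb6 D5 Bbb5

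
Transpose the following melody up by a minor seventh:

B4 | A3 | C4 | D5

B4: a seventh up reaches A, and 10 semitones makes it A5.
A minor seventh up from A3 gives G4.
C4: a seventh up reaches B, and 10 semitones makes it Bb4.
D5: a seventh up reaches C, and 10 semitones makes it C6.

A5 G4 Bb4 C6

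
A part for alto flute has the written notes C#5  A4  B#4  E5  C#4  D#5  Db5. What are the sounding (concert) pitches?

G#4 E4 F##4 B4 G#3 A#4 Ab4

Written C4 on the alto flute sounds as G3, a perfect fourth lower; apply that shift to every note.
C#5 to G#4
A4 to E4
B#4 to F##4
E5 to B4
C#4 to G#3
D#5 to A#4
Db5 to Ab4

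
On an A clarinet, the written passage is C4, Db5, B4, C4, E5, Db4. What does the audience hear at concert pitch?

A3 Bb4 G#4 A3 C#5 Bb3

The A clarinet sounds a minor third below written, so transpose each written note down a minor third.
C4 gives A3
Db5 gives Bb4
B4 gives G#4
C4 gives A3
E5 gives C#5
Db4 gives Bb3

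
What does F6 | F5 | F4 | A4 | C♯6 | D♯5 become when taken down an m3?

D6 D5 D4 F#4 A#5 B#4

F6 gives D6
F5 gives D5
F4 gives D4
A4 gives F#4
C#6 gives A#5
D#5 gives B#4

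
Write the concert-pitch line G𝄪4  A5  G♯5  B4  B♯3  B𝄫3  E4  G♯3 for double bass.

G##5 A6 G#6 B5 B#4 Bbb4 E5 G#4

The double bass sounds a perfect octave below written, so the written part must be a perfect octave above concert — transpose each note up.
G##4 to G##5
A5 to A6
G#5 to G#6
B4 to B5
B#3 to B#4
Bbb3 to Bbb4
E4 to E5
G#3 to G#4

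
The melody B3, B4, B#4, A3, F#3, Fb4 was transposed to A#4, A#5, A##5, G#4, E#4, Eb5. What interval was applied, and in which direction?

up a major seventh

From B3 to A#4 is 7 letter names — a seventh of some quality.
B3 to A#4 is 11 semitones, which makes it a major seventh; the second version is higher, so the direction is up.
Checking another pair — Fb4 → Eb5 — gives the same interval.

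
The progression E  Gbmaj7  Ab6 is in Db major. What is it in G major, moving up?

A# Cmaj7 D6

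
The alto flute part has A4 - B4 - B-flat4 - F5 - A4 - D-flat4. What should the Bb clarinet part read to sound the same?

F#4 G#4 G4 D5 F#4 Bb3

First find concert pitch: the alto flute sounds a perfect fourth below written, so A4 B4 B-flat4 F5 A4 D-flat4 sounds E4 F#4 F4 C5 E4 Ab3.
Then write for Bb clarinet: it sounds a major second below written, so the part must be a major second above concert.
E4 → F#4
F#4 → G#4
F4 → G4
C5 → D5
E4 → F#4
Ab3 → Bb3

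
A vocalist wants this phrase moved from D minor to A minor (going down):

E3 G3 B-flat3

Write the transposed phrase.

B2 D3 F3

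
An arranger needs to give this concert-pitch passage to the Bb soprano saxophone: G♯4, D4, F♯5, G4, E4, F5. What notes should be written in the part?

A#4 E4 G#5 A4 F#4 G5

The Bb soprano saxophone sounds a major second below written, so the written part must be a major second above concert — transpose each note up.
G#4 becomes A#4
D4 becomes E4
F#5 becomes G#5
G4 becomes A4
E4 becomes F#4
F5 becomes G5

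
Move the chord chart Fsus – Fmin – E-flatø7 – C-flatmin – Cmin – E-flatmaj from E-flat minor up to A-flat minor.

E-flat minor up to A-flat minor is a perfect fourth; each chord root moves by that interval while the quality stays the same.
Fsus: root F up a perfect fourth → Bb, giving Bbsus.
Fmin: root F up a perfect fourth → Bb, giving Bbmin.
E-flatø7: root E-flat up a perfect fourth → Ab, giving Abø7.
C-flatmin: root C-flat up a perfect fourth → Fb, giving Fbmin.
Cmin: root C up a perfect fourth → F, giving Fmin.
E-flatmaj: root E-flat up a perfect fourth → Ab, giving Abmaj.

Bbsus Bbmin Abø7 Fbmin Fmin Abmaj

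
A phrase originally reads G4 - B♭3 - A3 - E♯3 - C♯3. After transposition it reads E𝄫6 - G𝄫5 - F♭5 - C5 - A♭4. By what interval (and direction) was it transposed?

Take the first pair: G4 → Ebb6. G to E spans 13 letter names, so the interval is some kind of thirteenth.
G4 to Ebb6 is 19 semitones, which makes it a diminished thirteenth; the second version is higher, so the direction is up.
Checking another pair — C#3 → Ab4 — gives the same interval.

up a diminished thirteenth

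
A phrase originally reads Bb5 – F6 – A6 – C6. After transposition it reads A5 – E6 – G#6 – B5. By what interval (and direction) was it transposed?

down a minor second

From Bb5 to A5 is 2 letter names — a second of some quality.
A5 to Bb5 is 1 semitone, which makes it a minor second; the second version is lower, so the direction is down.
Checking another pair — C6 → B5 — gives the same interval.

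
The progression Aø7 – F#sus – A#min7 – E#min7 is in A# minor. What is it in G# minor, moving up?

Gø7 Esus G#min7 D#min7

A# minor up to G# minor is a minor seventh; each chord root moves by that interval while the quality stays the same.
Aø7: root A up a minor seventh → G, giving Gø7.
F#sus: root F# up a minor seventh → E, giving Esus.
A#min7: root A# up a minor seventh → G#, giving G#min7.
E#min7: root E# up a minor seventh → D#, giving D#min7.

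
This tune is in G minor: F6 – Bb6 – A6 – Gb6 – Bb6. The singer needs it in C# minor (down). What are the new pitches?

B5 E6 D#6 C6 E6

From G down to C# is a diminished fifth; apply that to each pitch.
F6 -> B5
Bb6 -> E6
A6 -> D#6
Gb6 -> C6
Bb6 -> E6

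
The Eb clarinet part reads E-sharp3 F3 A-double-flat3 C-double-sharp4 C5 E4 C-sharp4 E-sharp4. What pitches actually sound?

G#3 Ab3 Cbb4 E#4 Eb5 G4 E4 G#4

The Eb clarinet sounds a minor third above written, so transpose each written note up a minor third.
E#3 to G#3
F3 to Ab3
Abb3 to Cbb4
C##4 to E#4
C5 to Eb5
E4 to G4
C#4 to E4
E#4 to G#4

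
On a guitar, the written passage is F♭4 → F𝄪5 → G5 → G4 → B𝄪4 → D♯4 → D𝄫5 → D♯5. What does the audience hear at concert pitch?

Fb3 F##4 G4 G3 B##3 D#3 Dbb4 D#4

Written C4 on the guitar sounds as C3, a perfect octave lower; apply that shift to every note.
Fb4 -> Fb3
F##5 -> F##4
G5 -> G4
G4 -> G3
B##4 -> B##3
D#4 -> D#3
Dbb5 -> Dbb4
D#5 -> D#4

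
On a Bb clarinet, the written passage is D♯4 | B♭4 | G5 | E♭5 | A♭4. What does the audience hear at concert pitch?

C#4 Ab4 F5 Db5 Gb4

Written C4 on the Bb clarinet sounds as Bb3, a major second lower; apply that shift to every note.
D#4 to C#4
Bb4 to Ab4
G5 to F5
Eb5 to Db5
Ab4 to Gb4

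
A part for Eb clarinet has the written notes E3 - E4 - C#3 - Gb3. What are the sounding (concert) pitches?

G3 G4 E3 Bbb3

The Eb clarinet sounds a minor third above written, so transpose each written note up a minor third.
E3 gives G3
E4 gives G4
C#3 gives E3
Gb3 gives Bbb3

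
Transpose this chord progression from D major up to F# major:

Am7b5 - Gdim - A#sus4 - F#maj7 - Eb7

C#m7b5 Bdim C##sus4 A#maj7 G7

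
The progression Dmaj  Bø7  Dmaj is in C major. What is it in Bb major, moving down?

Cmaj Aø7 Cmaj

C major down to Bb major is a major second; each chord root moves by that interval while the quality stays the same.
Dmaj: root D down a major second → C, giving Cmaj.
Bø7: root B down a major second → A, giving Aø7.
Dmaj: root D down a major second → C, giving Cmaj.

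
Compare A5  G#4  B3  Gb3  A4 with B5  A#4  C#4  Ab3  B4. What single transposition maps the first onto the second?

up a major second

Take the first pair: A5 → B5. A to B spans 2 letter names, so the interval is some kind of second.
A5 to B5 is 2 semitones, which makes it a major second; the second version is higher, so the direction is up.
Checking another pair — A4 → B4 — gives the same interval.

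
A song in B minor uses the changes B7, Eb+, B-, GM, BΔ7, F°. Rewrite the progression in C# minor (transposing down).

C#7 F+ C#- AM C#Δ7 G°

B minor down to C# minor is a minor seventh; each chord root moves by that interval while the quality stays the same.
B7: root B down a minor seventh → C#, giving C#7.
Eb+: root Eb down a minor seventh → F, giving F+.
B-: root B down a minor seventh → C#, giving C#-.
GM: root G down a minor seventh → A, giving AM.
BΔ7: root B down a minor seventh → C#, giving C#Δ7.
F°: root F down a minor seventh → G, giving G°.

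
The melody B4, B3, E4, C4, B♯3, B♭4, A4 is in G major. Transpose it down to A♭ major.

G major to A♭ major down is a major seventh, so every note moves down by that interval.
B4 -> C4
B3 -> C3
E4 -> F3
C4 -> Db3
B#3 -> C#3
Bb4 -> Cb4
A4 -> Bb3

C4 C3 F3 Db3 C#3 Cb4 Bb3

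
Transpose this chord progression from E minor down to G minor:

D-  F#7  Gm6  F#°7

E minor down to G minor is a major sixth; each chord root moves by that interval while the quality stays the same.
D-: root D down a major sixth → F, giving F-.
F#7: root F# down a major sixth → A, giving A7.
Gm6: root G down a major sixth → Bb, giving Bbm6.
F#°7: root F# down a major sixth → A, giving A°7.

F- A7 Bbm6 A°7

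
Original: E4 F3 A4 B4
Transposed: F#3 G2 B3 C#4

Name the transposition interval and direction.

down a minor seventh

From E4 to F#3 is 7 letter names — a seventh of some quality.
F#3 to E4 is 10 semitones, which makes it a minor seventh; the second version is lower, so the direction is down.
Checking another pair — B4 → C#4 — gives the same interval.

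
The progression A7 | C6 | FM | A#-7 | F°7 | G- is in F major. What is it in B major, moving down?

D#7 F#6 BM D##-7 B°7 C#-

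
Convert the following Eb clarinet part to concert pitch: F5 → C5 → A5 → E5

Ab5 Eb5 C6 G5

The Eb clarinet sounds a minor third above written, so transpose each written note up a minor third.
F5 gives Ab5
C5 gives Eb5
A5 gives C6
E5 gives G5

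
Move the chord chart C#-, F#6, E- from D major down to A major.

G#- C#6 B-

D major down to A major is a perfect fourth; each chord root moves by that interval while the quality stays the same.
C#-: root C# down a perfect fourth → G#, giving G#-.
F#6: root F# down a perfect fourth → C#, giving C#6.
E-: root E down a perfect fourth → B, giving B-.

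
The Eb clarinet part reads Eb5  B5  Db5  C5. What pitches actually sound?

Gb5 D6 Fb5 Eb5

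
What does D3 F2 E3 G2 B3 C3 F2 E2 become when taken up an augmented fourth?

D3 up an augmented fourth is G#3.
F2 up an augmented fourth is B2.
An augmented fourth up from E3 gives A#3.
An augmented fourth up from G2 gives C#3.
B3: a fourth up reaches E, and 6 semitones makes it E#4.
An augmented fourth up from C3 gives F#3.
An augmented fourth up from F2 gives B2.
E2 up an augmented fourth is A#2.

G#3 B2 A#3 C#3 E#4 F#3 B2 A#2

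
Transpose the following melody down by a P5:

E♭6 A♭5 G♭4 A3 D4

Ab5 Db5 Cb4 D3 G3

Eb6 down a perfect fifth is Ab5.
A perfect fifth down from Ab5 gives Db5.
Gb4: a fifth down reaches C, and 7 semitones makes it Cb4.
A3 down a perfect fifth is D3.
D4 down a perfect fifth is G3.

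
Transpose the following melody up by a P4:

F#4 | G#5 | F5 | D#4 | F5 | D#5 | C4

B4 C#6 Bb5 G#4 Bb5 G#5 F4

A perfect fourth up from F#4 gives B4.
G#5: a fourth up reaches C, and 5 semitones makes it C#6.
F5: a fourth up reaches B, and 5 semitones makes it Bb5.
A perfect fourth up from D#4 gives G#4.
F5 up a perfect fourth is Bb5.
A perfect fourth up from D#5 gives G#5.
C4 up a perfect fourth is F4.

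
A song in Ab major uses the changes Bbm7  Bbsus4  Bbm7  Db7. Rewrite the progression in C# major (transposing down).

D#m7 D#sus4 D#m7 F#7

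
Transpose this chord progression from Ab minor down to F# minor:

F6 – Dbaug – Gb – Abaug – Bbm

D#6 Baug E F#aug G#m

Ab minor down to F# minor is a diminished third; each chord root moves by that interval while the quality stays the same.
F6: root F down a diminished third → D#, giving D#6.
Dbaug: root Db down a diminished third → B, giving Baug.
Gb: root Gb down a diminished third → E, giving E.
Abaug: root Ab down a diminished third → F#, giving F#aug.
Bbm: root Bb down a diminished third → G#, giving G#m.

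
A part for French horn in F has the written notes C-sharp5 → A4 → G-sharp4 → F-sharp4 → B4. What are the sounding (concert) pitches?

Written C4 on the French horn in F sounds as F3, a perfect fifth lower; apply that shift to every note.
C#5 becomes F#4
A4 becomes D4
G#4 becomes C#4
F#4 becomes B3
B4 becomes E4

F#4 D4 C#4 B3 E4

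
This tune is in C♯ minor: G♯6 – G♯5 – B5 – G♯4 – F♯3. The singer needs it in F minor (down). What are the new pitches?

C♯ minor to F minor down is an augmented fifth, so every note moves down by that interval.
G#6 → C6
G#5 → C5
B5 → Eb5
G#4 → C4
F#3 → Bb2

C6 C5 Eb5 C4 Bb2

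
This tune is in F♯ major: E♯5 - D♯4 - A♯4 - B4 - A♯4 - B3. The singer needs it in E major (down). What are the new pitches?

F♯ major to E major down is a major second, so every note moves down by that interval.
E#5 becomes D#5
D#4 becomes C#4
A#4 becomes G#4
B4 becomes A4
A#4 becomes G#4
B3 becomes A3

D#5 C#4 G#4 A4 G#4 A3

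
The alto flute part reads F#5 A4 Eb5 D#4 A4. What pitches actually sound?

C#5 E4 Bb4 A#3 E4

The alto flute sounds a perfect fourth below written, so transpose each written note down a perfect fourth.
F#5 -> C#5
A4 -> E4
Eb5 -> Bb4
D#4 -> A#3
A4 -> E4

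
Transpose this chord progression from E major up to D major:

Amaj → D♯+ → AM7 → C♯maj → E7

Gmaj C#+ GM7 Bmaj D7

E major up to D major is a minor seventh; each chord root moves by that interval while the quality stays the same.
Amaj: root A up a minor seventh → G, giving Gmaj.
D♯+: root D♯ up a minor seventh → C#, giving C#+.
AM7: root A up a minor seventh → G, giving GM7.
C♯maj: root C♯ up a minor seventh → B, giving Bmaj.
E7: root E up a minor seventh → D, giving D7.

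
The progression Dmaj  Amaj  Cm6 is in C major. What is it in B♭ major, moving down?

C major down to B♭ major is a major second; each chord root moves by that interval while the quality stays the same.
Dmaj: root D down a major second → C, giving Cmaj.
Amaj: root A down a major second → G, giving Gmaj.
Cm6: root C down a major second → Bb, giving Bbm6.

Cmaj Gmaj Bbm6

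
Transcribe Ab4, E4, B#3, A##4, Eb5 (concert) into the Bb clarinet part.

Written C4 sounds as Bb3 on the Bb clarinet, so concert pitches are written a major second up.
Ab4 to Bb4
E4 to F#4
B#3 to C##4
A##4 to B##4
Eb5 to F5

Bb4 F#4 C##4 B##4 F5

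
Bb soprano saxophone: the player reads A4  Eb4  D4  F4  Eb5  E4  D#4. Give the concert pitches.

The Bb soprano saxophone sounds a major second below written, so transpose each written note down a major second.
A4 to G4
Eb4 to Db4
D4 to C4
F4 to Eb4
Eb5 to Db5
E4 to D4
D#4 to C#4

G4 Db4 C4 Eb4 Db5 D4 C#4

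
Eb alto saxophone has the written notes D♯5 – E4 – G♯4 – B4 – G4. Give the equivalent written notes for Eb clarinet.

First find concert pitch: the Eb alto saxophone sounds a major sixth below written, so D♯5 E4 G♯4 B4 G4 sounds F#4 G3 B3 D4 Bb3.
Then write for Eb clarinet: it sounds a minor third above written, so the part must be a minor third below concert.
F#4 → D#4
G3 → E3
B3 → G#3
D4 → B3
Bb3 → G3

D#4 E3 G#3 B3 G3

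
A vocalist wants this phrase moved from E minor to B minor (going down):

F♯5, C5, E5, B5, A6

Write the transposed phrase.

C#5 G4 B4 F#5 E6

From E down to B is a perfect fourth; apply that to each pitch.
F#5 gives C#5
C5 gives G4
E5 gives B4
B5 gives F#5
A6 gives E6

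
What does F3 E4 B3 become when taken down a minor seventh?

G2 F#3 C#3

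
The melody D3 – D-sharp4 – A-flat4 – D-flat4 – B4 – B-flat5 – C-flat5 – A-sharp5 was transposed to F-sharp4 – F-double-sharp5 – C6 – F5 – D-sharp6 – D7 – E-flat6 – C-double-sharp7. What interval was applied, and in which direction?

up a major tenth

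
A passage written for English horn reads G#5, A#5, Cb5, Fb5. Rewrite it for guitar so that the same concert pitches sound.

C#6 D#6 Fb5 Bbb5

First find concert pitch: the English horn sounds a perfect fifth below written, so G#5 A#5 Cb5 Fb5 sounds C#5 D#5 Fb4 Bbb4.
Then write for guitar: it sounds a perfect octave below written, so the part must be a perfect octave above concert.
C#5 → C#6
D#5 → D#6
Fb4 → Fb5
Bbb4 → Bbb5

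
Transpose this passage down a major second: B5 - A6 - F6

A5 G6 Eb6

A major second down from B5 gives A5.
A major second down from A6 gives G6.
F6 down a major second is Eb6.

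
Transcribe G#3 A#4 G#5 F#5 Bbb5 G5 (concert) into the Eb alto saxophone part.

E#4 F##5 E#6 D#6 Gb6 E6

Written C4 sounds as Eb3 on the Eb alto saxophone, so concert pitches are written a major sixth up.
G#3 becomes E#4
A#4 becomes F##5
G#5 becomes E#6
F#5 becomes D#6
Bbb5 becomes Gb6
G5 becomes E6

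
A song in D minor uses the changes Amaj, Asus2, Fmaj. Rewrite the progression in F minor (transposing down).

Cmaj Csus2 Abmaj

D minor down to F minor is a major sixth; each chord root moves by that interval while the quality stays the same.
Amaj: root A down a major sixth → C, giving Cmaj.
Asus2: root A down a major sixth → C, giving Csus2.
Fmaj: root F down a major sixth → Ab, giving Abmaj.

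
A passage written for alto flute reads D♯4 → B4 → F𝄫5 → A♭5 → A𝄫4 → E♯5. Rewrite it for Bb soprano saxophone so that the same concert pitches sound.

B#3 G#4 Dbb5 F5 Fb4 C##5

First find concert pitch: the alto flute sounds a perfect fourth below written, so D♯4 B4 F𝄫5 A♭5 A𝄫4 E♯5 sounds A#3 F#4 Cbb5 Eb5 Ebb4 B#4.
Then write for Bb soprano saxophone: it sounds a major second below written, so the part must be a major second above concert.
A#3 → B#3
F#4 → G#4
Cbb5 → Dbb5
Eb5 → F5
Ebb4 → Fb4
B#4 → C##5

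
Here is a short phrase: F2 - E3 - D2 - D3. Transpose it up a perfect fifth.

C3 B3 A2 A3

F2: a fifth up reaches C, and 7 semitones makes it C3.
E3 up a perfect fifth is B3.
A perfect fifth up from D2 gives A2.
D3: a fifth up reaches A, and 7 semitones makes it A3.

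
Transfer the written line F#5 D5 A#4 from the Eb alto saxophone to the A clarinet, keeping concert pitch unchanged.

C5 Ab4 E4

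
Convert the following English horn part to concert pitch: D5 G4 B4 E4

Written C4 on the English horn sounds as F3, a perfect fifth lower; apply that shift to every note.
D5 -> G4
G4 -> C4
B4 -> E4
E4 -> A3

G4 C4 E4 A3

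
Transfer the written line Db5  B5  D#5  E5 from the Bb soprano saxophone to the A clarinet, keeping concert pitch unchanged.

First find concert pitch: the Bb soprano saxophone sounds a major second below written, so Db5 B5 D#5 E5 sounds Cb5 A5 C#5 D5.
Then write for A clarinet: it sounds a minor third below written, so the part must be a minor third above concert.
Cb5 → Ebb5
A5 → C6
C#5 → E5
D5 → F5

Ebb5 C6 E5 F5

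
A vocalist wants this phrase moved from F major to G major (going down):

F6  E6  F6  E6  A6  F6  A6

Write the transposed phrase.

G5 F#5 G5 F#5 B5 G5 B5

F major to G major down is a minor seventh, so every note moves down by that interval.
F6 to G5
E6 to F#5
F6 to G5
E6 to F#5
A6 to B5
F6 to G5
A6 to B5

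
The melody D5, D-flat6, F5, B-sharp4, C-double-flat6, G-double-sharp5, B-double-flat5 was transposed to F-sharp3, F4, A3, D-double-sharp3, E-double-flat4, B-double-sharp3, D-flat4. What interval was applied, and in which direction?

down a minor thirteenth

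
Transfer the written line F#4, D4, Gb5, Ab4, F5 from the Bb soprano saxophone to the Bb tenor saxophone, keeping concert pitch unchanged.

F#5 D5 Gb6 Ab5 F6

First find concert pitch: the Bb soprano saxophone sounds a major second below written, so F#4 D4 Gb5 Ab4 F5 sounds E4 C4 Fb5 Gb4 Eb5.
Then write for Bb tenor saxophone: it sounds a major ninth below written, so the part must be a major ninth above concert.
E4 → F#5
C4 → D5
Fb5 → Gb6
Gb4 → Ab5
Eb5 → F6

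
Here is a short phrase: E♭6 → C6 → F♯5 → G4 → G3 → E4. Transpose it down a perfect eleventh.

Bb4 G4 C#4 D3 D2 B2

Eb6 down a perfect eleventh is Bb4.
C6 down a perfect eleventh is G4.
F#5 down a perfect eleventh is C#4.
G4 down a perfect eleventh is D3.
G3: an eleventh down reaches D, and 17 semitones makes it D2.
E4: an eleventh down reaches B, and 17 semitones makes it B2.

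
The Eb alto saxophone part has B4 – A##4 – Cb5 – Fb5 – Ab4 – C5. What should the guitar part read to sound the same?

D5 C##5 Ebb5 Abb5 Cb5 Eb5

First find concert pitch: the Eb alto saxophone sounds a major sixth below written, so B4 A##4 Cb5 Fb5 Ab4 C5 sounds D4 C##4 Ebb4 Abb4 Cb4 Eb4.
Then write for guitar: it sounds a perfect octave below written, so the part must be a perfect octave above concert.
D4 → D5
C##4 → C##5
Ebb4 → Ebb5
Abb4 → Abb5
Cb4 → Cb5
Eb4 → Eb5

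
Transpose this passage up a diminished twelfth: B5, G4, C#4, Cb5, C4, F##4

B5 gives F7
G4 gives Db6
C#4 gives G5
Cb5 gives Gbb6
C4 gives Gb5
F##4 gives C#6

F7 Db6 G5 Gbb6 Gb5 C#6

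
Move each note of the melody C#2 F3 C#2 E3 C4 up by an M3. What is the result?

C#2 up a major third is E#2.
F3 up a major third is A3.
C#2: a third up reaches E, and 4 semitones makes it E#2.
E3 up a major third is G#3.
C4 up a major third is E4.

E#2 A3 E#2 G#3 E4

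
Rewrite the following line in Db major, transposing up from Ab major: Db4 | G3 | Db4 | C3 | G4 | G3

Ab major to Db major up is a perfect fourth, so every note moves up by that interval.
Db4 becomes Gb4
G3 becomes C4
Db4 becomes Gb4
C3 becomes F3
G4 becomes C5
G3 becomes C4

Gb4 C4 Gb4 F3 C5 C4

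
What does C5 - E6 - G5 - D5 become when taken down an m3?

C5 -> A4
E6 -> C#6
G5 -> E5
D5 -> B4

A4 C#6 E5 B4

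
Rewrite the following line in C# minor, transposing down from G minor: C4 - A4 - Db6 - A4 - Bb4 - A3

F#3 D#4 G5 D#4 E4 D#3

G minor to C# minor down is a diminished fifth, so every note moves down by that interval.
C4 → F#3
A4 → D#4
Db6 → G5
A4 → D#4
Bb4 → E4
A3 → D#3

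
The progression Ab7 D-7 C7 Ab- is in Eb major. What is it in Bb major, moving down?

Eb7 A-7 G7 Eb-

Eb major down to Bb major is a perfect fourth; each chord root moves by that interval while the quality stays the same.
Ab7: root Ab down a perfect fourth → Eb, giving Eb7.
D-7: root D down a perfect fourth → A, giving A-7.
C7: root C down a perfect fourth → G, giving G7.
Ab-: root Ab down a perfect fourth → Eb, giving Eb-.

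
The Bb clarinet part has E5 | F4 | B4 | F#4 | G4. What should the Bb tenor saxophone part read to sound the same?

First find concert pitch: the Bb clarinet sounds a major second below written, so E5 F4 B4 F#4 G4 sounds D5 Eb4 A4 E4 F4.
Then write for Bb tenor saxophone: it sounds a major ninth below written, so the part must be a major ninth above concert.
D5 → E6
Eb4 → F5
A4 → B5
E4 → F#5
F4 → G5

E6 F5 B5 F#5 G5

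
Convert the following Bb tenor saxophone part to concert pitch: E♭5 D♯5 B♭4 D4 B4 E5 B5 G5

Written C4 on the Bb tenor saxophone sounds as Bb2, a major ninth lower; apply that shift to every note.
Eb5 → Db4
D#5 → C#4
Bb4 → Ab3
D4 → C3
B4 → A3
E5 → D4
B5 → A4
G5 → F4

Db4 C#4 Ab3 C3 A3 D4 A4 F4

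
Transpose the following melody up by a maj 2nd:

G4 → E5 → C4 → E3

A4 F#5 D4 F#3

G4 gives A4
E5 gives F#5
C4 gives D4
E3 gives F#3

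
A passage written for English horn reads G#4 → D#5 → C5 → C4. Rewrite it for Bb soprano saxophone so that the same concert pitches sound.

First find concert pitch: the English horn sounds a perfect fifth below written, so G#4 D#5 C5 C4 sounds C#4 G#4 F4 F3.
Then write for Bb soprano saxophone: it sounds a major second below written, so the part must be a major second above concert.
C#4 → D#4
G#4 → A#4
F4 → G4
F3 → G3

D#4 A#4 G4 G3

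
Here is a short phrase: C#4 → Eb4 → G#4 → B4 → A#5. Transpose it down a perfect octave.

C#3 Eb3 G#3 B3 A#4

C#4 gives C#3
Eb4 gives Eb3
G#4 gives G#3
B4 gives B3
A#5 gives A#4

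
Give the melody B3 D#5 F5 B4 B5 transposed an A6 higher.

G##4 B##5 D#6 G##5 G##6

B3 up an augmented sixth is G##4.
D#5 up an augmented sixth is B##5.
F5: a sixth up reaches D, and 10 semitones makes it D#6.
An augmented sixth up from B4 gives G##5.
An augmented sixth up from B5 gives G##6.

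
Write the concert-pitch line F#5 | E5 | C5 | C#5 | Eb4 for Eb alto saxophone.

D#6 C#6 A5 A#5 C5

The Eb alto saxophone sounds a major sixth below written, so the written part must be a major sixth above concert — transpose each note up.
F#5 → D#6
E5 → C#6
C5 → A5
C#5 → A#5
Eb4 → C5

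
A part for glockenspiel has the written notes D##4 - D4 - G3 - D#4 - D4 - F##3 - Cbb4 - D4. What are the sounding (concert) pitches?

D##6 D6 G5 D#6 D6 F##5 Cbb6 D6

Written C4 on the glockenspiel sounds as C6, a perfect fifteenth higher; apply that shift to every note.
D##4 gives D##6
D4 gives D6
G3 gives G5
D#4 gives D#6
D4 gives D6
F##3 gives F##5
Cbb4 gives Cbb6
D4 gives D6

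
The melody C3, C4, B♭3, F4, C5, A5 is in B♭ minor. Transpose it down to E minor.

F#2 F#3 E3 B3 F#4 D#5

B♭ minor to E minor down is a diminished fifth, so every note moves down by that interval.
C3 gives F#2
C4 gives F#3
Bb3 gives E3
F4 gives B3
C5 gives F#4
A5 gives D#5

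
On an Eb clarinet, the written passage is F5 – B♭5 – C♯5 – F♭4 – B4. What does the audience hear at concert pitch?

Ab5 Db6 E5 Abb4 D5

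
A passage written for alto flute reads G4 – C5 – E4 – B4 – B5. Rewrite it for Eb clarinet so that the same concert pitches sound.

First find concert pitch: the alto flute sounds a perfect fourth below written, so G4 C5 E4 B4 B5 sounds D4 G4 B3 F#4 F#5.
Then write for Eb clarinet: it sounds a minor third above written, so the part must be a minor third below concert.
D4 → B3
G4 → E4
B3 → G#3
F#4 → D#4
F#5 → D#5

B3 E4 G#3 D#4 D#5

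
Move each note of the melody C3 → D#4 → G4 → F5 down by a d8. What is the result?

C#2 D##3 G#3 F#4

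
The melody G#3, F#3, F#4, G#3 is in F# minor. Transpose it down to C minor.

D3 C3 C4 D3

F# minor to C minor down is an augmented fourth, so every note moves down by that interval.
G#3 -> D3
F#3 -> C3
F#4 -> C4
G#3 -> D3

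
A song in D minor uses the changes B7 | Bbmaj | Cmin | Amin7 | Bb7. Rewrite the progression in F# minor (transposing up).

D minor up to F# minor is a major third; each chord root moves by that interval while the quality stays the same.
B7: root B up a major third → D#, giving D#7.
Bbmaj: root Bb up a major third → D, giving Dmaj.
Cmin: root C up a major third → E, giving Emin.
Amin7: root A up a major third → C#, giving C#min7.
Bb7: root Bb up a major third → D, giving D7.

D#7 Dmaj Emin C#min7 D7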